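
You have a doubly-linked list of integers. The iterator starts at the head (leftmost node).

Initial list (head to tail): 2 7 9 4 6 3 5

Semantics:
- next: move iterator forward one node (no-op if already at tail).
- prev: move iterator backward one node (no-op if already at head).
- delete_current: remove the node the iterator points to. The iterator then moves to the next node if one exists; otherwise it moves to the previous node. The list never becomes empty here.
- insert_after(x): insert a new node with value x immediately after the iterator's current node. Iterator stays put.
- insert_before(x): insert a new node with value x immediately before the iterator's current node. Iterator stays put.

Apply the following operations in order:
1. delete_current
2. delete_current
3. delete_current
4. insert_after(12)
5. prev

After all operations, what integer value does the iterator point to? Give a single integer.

Answer: 4

Derivation:
After 1 (delete_current): list=[7, 9, 4, 6, 3, 5] cursor@7
After 2 (delete_current): list=[9, 4, 6, 3, 5] cursor@9
After 3 (delete_current): list=[4, 6, 3, 5] cursor@4
After 4 (insert_after(12)): list=[4, 12, 6, 3, 5] cursor@4
After 5 (prev): list=[4, 12, 6, 3, 5] cursor@4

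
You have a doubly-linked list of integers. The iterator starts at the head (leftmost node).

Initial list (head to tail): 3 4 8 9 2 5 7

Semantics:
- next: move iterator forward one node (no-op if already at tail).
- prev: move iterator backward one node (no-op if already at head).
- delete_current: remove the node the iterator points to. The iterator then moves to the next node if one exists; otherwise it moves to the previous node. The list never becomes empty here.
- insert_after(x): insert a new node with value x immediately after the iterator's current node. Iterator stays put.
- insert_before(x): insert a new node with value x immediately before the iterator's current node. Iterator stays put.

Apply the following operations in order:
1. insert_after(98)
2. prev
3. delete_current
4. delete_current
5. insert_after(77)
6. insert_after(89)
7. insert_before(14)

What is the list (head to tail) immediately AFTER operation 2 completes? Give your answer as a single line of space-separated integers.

After 1 (insert_after(98)): list=[3, 98, 4, 8, 9, 2, 5, 7] cursor@3
After 2 (prev): list=[3, 98, 4, 8, 9, 2, 5, 7] cursor@3

Answer: 3 98 4 8 9 2 5 7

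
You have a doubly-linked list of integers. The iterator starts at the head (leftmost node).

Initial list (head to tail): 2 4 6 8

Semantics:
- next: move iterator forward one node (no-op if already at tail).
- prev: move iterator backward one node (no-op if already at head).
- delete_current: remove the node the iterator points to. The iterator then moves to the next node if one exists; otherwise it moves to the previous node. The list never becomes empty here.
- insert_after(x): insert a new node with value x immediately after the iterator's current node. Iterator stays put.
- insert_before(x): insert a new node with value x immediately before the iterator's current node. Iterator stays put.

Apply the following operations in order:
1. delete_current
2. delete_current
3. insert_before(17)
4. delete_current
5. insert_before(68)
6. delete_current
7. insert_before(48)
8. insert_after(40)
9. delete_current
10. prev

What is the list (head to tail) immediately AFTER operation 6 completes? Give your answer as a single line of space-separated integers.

Answer: 17 68

Derivation:
After 1 (delete_current): list=[4, 6, 8] cursor@4
After 2 (delete_current): list=[6, 8] cursor@6
After 3 (insert_before(17)): list=[17, 6, 8] cursor@6
After 4 (delete_current): list=[17, 8] cursor@8
After 5 (insert_before(68)): list=[17, 68, 8] cursor@8
After 6 (delete_current): list=[17, 68] cursor@68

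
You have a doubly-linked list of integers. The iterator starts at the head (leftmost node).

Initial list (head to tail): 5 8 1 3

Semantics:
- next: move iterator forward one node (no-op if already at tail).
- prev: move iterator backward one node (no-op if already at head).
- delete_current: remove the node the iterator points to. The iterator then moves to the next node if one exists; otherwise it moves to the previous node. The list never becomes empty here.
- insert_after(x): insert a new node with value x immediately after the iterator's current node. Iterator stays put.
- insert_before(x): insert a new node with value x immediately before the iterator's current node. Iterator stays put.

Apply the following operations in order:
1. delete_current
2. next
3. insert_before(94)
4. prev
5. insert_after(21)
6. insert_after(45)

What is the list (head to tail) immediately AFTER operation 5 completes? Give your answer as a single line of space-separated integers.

Answer: 8 94 21 1 3

Derivation:
After 1 (delete_current): list=[8, 1, 3] cursor@8
After 2 (next): list=[8, 1, 3] cursor@1
After 3 (insert_before(94)): list=[8, 94, 1, 3] cursor@1
After 4 (prev): list=[8, 94, 1, 3] cursor@94
After 5 (insert_after(21)): list=[8, 94, 21, 1, 3] cursor@94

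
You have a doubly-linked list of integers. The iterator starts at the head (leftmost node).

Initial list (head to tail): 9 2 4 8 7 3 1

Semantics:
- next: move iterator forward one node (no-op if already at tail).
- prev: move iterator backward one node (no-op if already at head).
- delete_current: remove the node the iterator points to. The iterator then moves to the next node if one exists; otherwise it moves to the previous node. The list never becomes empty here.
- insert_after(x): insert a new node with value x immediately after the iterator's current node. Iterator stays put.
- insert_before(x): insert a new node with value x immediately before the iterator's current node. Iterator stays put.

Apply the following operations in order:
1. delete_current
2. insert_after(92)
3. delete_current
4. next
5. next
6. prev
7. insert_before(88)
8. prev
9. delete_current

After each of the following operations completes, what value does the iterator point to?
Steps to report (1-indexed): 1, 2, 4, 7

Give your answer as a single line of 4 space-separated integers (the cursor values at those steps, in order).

After 1 (delete_current): list=[2, 4, 8, 7, 3, 1] cursor@2
After 2 (insert_after(92)): list=[2, 92, 4, 8, 7, 3, 1] cursor@2
After 3 (delete_current): list=[92, 4, 8, 7, 3, 1] cursor@92
After 4 (next): list=[92, 4, 8, 7, 3, 1] cursor@4
After 5 (next): list=[92, 4, 8, 7, 3, 1] cursor@8
After 6 (prev): list=[92, 4, 8, 7, 3, 1] cursor@4
After 7 (insert_before(88)): list=[92, 88, 4, 8, 7, 3, 1] cursor@4
After 8 (prev): list=[92, 88, 4, 8, 7, 3, 1] cursor@88
After 9 (delete_current): list=[92, 4, 8, 7, 3, 1] cursor@4

Answer: 2 2 4 4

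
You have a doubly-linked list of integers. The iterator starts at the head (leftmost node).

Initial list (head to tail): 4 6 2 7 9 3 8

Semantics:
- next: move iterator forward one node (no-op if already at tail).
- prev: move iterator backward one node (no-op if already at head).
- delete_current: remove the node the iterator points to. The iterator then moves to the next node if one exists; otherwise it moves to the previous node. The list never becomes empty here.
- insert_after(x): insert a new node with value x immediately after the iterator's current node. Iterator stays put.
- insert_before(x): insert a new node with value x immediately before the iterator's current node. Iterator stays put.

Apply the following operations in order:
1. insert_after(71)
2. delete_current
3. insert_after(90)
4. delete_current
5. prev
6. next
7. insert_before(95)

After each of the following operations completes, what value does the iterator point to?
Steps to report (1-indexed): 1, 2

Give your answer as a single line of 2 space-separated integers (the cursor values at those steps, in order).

Answer: 4 71

Derivation:
After 1 (insert_after(71)): list=[4, 71, 6, 2, 7, 9, 3, 8] cursor@4
After 2 (delete_current): list=[71, 6, 2, 7, 9, 3, 8] cursor@71
After 3 (insert_after(90)): list=[71, 90, 6, 2, 7, 9, 3, 8] cursor@71
After 4 (delete_current): list=[90, 6, 2, 7, 9, 3, 8] cursor@90
After 5 (prev): list=[90, 6, 2, 7, 9, 3, 8] cursor@90
After 6 (next): list=[90, 6, 2, 7, 9, 3, 8] cursor@6
After 7 (insert_before(95)): list=[90, 95, 6, 2, 7, 9, 3, 8] cursor@6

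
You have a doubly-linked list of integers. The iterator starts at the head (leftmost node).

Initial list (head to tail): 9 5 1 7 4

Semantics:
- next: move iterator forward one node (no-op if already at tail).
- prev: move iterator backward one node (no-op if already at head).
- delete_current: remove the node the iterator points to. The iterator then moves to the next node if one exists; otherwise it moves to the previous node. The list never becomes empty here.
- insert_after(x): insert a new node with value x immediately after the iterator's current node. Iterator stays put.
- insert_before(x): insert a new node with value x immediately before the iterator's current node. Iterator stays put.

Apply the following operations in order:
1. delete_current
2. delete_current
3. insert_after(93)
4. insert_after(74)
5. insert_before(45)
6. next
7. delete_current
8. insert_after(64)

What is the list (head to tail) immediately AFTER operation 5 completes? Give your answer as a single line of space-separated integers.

After 1 (delete_current): list=[5, 1, 7, 4] cursor@5
After 2 (delete_current): list=[1, 7, 4] cursor@1
After 3 (insert_after(93)): list=[1, 93, 7, 4] cursor@1
After 4 (insert_after(74)): list=[1, 74, 93, 7, 4] cursor@1
After 5 (insert_before(45)): list=[45, 1, 74, 93, 7, 4] cursor@1

Answer: 45 1 74 93 7 4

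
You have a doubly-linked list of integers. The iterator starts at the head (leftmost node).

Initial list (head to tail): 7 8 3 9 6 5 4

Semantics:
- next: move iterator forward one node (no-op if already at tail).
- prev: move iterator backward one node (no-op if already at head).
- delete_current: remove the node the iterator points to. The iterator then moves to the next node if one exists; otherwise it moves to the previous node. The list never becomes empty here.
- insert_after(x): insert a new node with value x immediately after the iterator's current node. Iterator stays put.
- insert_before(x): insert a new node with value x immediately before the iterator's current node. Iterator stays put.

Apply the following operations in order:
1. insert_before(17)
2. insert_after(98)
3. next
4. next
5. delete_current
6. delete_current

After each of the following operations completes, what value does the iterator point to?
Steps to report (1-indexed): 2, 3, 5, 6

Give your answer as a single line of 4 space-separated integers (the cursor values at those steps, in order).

Answer: 7 98 3 9

Derivation:
After 1 (insert_before(17)): list=[17, 7, 8, 3, 9, 6, 5, 4] cursor@7
After 2 (insert_after(98)): list=[17, 7, 98, 8, 3, 9, 6, 5, 4] cursor@7
After 3 (next): list=[17, 7, 98, 8, 3, 9, 6, 5, 4] cursor@98
After 4 (next): list=[17, 7, 98, 8, 3, 9, 6, 5, 4] cursor@8
After 5 (delete_current): list=[17, 7, 98, 3, 9, 6, 5, 4] cursor@3
After 6 (delete_current): list=[17, 7, 98, 9, 6, 5, 4] cursor@9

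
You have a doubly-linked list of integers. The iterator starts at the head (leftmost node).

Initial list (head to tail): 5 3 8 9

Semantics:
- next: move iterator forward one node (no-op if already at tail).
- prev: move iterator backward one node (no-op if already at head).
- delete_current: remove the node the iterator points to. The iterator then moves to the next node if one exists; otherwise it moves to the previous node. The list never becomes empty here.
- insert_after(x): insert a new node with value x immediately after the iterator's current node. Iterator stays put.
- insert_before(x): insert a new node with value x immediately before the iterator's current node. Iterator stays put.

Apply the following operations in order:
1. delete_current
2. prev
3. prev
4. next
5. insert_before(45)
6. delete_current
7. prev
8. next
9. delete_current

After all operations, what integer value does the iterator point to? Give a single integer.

Answer: 45

Derivation:
After 1 (delete_current): list=[3, 8, 9] cursor@3
After 2 (prev): list=[3, 8, 9] cursor@3
After 3 (prev): list=[3, 8, 9] cursor@3
After 4 (next): list=[3, 8, 9] cursor@8
After 5 (insert_before(45)): list=[3, 45, 8, 9] cursor@8
After 6 (delete_current): list=[3, 45, 9] cursor@9
After 7 (prev): list=[3, 45, 9] cursor@45
After 8 (next): list=[3, 45, 9] cursor@9
After 9 (delete_current): list=[3, 45] cursor@45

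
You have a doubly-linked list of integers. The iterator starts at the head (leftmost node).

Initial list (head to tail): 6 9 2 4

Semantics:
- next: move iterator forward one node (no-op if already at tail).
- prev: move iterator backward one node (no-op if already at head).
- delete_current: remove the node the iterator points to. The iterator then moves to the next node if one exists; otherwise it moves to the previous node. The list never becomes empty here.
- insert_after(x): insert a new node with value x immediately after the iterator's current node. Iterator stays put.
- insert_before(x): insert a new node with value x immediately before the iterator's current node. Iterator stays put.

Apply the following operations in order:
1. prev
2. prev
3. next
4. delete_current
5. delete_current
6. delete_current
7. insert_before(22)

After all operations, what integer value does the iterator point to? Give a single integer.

After 1 (prev): list=[6, 9, 2, 4] cursor@6
After 2 (prev): list=[6, 9, 2, 4] cursor@6
After 3 (next): list=[6, 9, 2, 4] cursor@9
After 4 (delete_current): list=[6, 2, 4] cursor@2
After 5 (delete_current): list=[6, 4] cursor@4
After 6 (delete_current): list=[6] cursor@6
After 7 (insert_before(22)): list=[22, 6] cursor@6

Answer: 6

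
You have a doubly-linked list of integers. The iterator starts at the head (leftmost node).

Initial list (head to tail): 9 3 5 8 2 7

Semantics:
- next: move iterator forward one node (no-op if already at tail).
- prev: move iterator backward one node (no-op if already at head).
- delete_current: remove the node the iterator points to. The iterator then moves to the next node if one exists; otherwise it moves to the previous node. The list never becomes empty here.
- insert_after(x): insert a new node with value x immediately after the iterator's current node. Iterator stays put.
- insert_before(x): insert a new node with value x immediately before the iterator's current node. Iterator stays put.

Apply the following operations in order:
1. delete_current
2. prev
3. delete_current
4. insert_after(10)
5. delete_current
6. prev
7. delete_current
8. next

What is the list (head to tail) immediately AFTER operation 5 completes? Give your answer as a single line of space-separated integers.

Answer: 10 8 2 7

Derivation:
After 1 (delete_current): list=[3, 5, 8, 2, 7] cursor@3
After 2 (prev): list=[3, 5, 8, 2, 7] cursor@3
After 3 (delete_current): list=[5, 8, 2, 7] cursor@5
After 4 (insert_after(10)): list=[5, 10, 8, 2, 7] cursor@5
After 5 (delete_current): list=[10, 8, 2, 7] cursor@10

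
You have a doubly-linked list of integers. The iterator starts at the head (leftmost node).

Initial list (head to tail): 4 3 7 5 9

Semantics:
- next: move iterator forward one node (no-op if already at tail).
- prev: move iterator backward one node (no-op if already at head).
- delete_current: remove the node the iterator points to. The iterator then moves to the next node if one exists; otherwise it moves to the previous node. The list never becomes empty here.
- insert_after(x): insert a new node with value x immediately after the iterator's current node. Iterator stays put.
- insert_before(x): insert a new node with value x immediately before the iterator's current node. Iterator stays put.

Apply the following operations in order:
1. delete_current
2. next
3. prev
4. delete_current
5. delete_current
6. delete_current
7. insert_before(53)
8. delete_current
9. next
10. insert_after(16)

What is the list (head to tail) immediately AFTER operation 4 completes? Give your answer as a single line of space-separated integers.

After 1 (delete_current): list=[3, 7, 5, 9] cursor@3
After 2 (next): list=[3, 7, 5, 9] cursor@7
After 3 (prev): list=[3, 7, 5, 9] cursor@3
After 4 (delete_current): list=[7, 5, 9] cursor@7

Answer: 7 5 9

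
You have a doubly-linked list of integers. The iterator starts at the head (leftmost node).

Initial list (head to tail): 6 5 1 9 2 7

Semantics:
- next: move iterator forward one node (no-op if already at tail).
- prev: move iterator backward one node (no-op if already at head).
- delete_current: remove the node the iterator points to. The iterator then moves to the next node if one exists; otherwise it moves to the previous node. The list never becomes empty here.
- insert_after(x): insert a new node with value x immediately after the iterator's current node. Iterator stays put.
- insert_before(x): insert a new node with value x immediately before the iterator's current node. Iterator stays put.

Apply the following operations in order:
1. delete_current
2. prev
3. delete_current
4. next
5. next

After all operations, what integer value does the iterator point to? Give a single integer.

After 1 (delete_current): list=[5, 1, 9, 2, 7] cursor@5
After 2 (prev): list=[5, 1, 9, 2, 7] cursor@5
After 3 (delete_current): list=[1, 9, 2, 7] cursor@1
After 4 (next): list=[1, 9, 2, 7] cursor@9
After 5 (next): list=[1, 9, 2, 7] cursor@2

Answer: 2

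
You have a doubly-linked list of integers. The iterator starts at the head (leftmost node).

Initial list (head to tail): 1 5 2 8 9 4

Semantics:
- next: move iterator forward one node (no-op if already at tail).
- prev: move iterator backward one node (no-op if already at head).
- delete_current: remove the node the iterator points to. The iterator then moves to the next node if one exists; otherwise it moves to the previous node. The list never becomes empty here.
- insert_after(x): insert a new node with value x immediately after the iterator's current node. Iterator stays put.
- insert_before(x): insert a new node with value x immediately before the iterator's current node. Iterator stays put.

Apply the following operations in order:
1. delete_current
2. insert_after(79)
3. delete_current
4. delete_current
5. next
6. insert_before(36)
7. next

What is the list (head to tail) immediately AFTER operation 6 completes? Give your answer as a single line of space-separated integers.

Answer: 2 36 8 9 4

Derivation:
After 1 (delete_current): list=[5, 2, 8, 9, 4] cursor@5
After 2 (insert_after(79)): list=[5, 79, 2, 8, 9, 4] cursor@5
After 3 (delete_current): list=[79, 2, 8, 9, 4] cursor@79
After 4 (delete_current): list=[2, 8, 9, 4] cursor@2
After 5 (next): list=[2, 8, 9, 4] cursor@8
After 6 (insert_before(36)): list=[2, 36, 8, 9, 4] cursor@8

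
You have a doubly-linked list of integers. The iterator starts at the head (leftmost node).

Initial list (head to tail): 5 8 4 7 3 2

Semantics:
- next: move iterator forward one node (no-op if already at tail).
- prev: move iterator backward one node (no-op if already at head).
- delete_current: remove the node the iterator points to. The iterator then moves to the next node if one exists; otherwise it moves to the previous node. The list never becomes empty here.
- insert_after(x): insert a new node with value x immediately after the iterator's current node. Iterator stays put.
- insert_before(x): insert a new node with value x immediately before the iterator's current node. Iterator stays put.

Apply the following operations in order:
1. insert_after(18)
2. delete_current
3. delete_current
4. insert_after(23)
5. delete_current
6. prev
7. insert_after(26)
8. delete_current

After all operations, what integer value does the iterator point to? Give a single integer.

After 1 (insert_after(18)): list=[5, 18, 8, 4, 7, 3, 2] cursor@5
After 2 (delete_current): list=[18, 8, 4, 7, 3, 2] cursor@18
After 3 (delete_current): list=[8, 4, 7, 3, 2] cursor@8
After 4 (insert_after(23)): list=[8, 23, 4, 7, 3, 2] cursor@8
After 5 (delete_current): list=[23, 4, 7, 3, 2] cursor@23
After 6 (prev): list=[23, 4, 7, 3, 2] cursor@23
After 7 (insert_after(26)): list=[23, 26, 4, 7, 3, 2] cursor@23
After 8 (delete_current): list=[26, 4, 7, 3, 2] cursor@26

Answer: 26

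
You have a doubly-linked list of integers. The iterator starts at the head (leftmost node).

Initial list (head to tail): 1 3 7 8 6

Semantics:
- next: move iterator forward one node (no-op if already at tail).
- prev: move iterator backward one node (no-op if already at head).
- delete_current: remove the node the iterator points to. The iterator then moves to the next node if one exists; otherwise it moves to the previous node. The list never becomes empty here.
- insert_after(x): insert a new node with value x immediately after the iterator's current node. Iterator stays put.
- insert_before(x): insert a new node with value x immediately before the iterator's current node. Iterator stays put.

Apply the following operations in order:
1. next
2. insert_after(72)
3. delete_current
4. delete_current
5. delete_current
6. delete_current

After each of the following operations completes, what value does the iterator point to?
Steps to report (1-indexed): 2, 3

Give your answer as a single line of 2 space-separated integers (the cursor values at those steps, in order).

Answer: 3 72

Derivation:
After 1 (next): list=[1, 3, 7, 8, 6] cursor@3
After 2 (insert_after(72)): list=[1, 3, 72, 7, 8, 6] cursor@3
After 3 (delete_current): list=[1, 72, 7, 8, 6] cursor@72
After 4 (delete_current): list=[1, 7, 8, 6] cursor@7
After 5 (delete_current): list=[1, 8, 6] cursor@8
After 6 (delete_current): list=[1, 6] cursor@6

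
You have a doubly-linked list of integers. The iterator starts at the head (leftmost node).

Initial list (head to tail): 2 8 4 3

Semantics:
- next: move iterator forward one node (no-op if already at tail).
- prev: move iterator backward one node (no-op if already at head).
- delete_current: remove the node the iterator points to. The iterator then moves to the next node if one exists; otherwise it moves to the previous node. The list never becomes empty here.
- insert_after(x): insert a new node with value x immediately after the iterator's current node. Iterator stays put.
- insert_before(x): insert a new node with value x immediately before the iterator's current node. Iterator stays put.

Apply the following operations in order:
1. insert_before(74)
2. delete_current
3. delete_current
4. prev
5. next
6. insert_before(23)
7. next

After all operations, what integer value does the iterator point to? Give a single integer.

Answer: 3

Derivation:
After 1 (insert_before(74)): list=[74, 2, 8, 4, 3] cursor@2
After 2 (delete_current): list=[74, 8, 4, 3] cursor@8
After 3 (delete_current): list=[74, 4, 3] cursor@4
After 4 (prev): list=[74, 4, 3] cursor@74
After 5 (next): list=[74, 4, 3] cursor@4
After 6 (insert_before(23)): list=[74, 23, 4, 3] cursor@4
After 7 (next): list=[74, 23, 4, 3] cursor@3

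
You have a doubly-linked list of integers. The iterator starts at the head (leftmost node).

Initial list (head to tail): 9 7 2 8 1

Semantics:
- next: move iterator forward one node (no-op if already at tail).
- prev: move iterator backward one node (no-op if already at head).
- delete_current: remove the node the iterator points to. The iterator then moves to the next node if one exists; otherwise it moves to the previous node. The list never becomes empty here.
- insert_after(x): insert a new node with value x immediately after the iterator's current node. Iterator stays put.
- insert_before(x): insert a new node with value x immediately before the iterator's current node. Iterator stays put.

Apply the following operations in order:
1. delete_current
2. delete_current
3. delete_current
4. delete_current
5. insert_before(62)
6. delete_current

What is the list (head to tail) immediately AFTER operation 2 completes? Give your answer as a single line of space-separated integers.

Answer: 2 8 1

Derivation:
After 1 (delete_current): list=[7, 2, 8, 1] cursor@7
After 2 (delete_current): list=[2, 8, 1] cursor@2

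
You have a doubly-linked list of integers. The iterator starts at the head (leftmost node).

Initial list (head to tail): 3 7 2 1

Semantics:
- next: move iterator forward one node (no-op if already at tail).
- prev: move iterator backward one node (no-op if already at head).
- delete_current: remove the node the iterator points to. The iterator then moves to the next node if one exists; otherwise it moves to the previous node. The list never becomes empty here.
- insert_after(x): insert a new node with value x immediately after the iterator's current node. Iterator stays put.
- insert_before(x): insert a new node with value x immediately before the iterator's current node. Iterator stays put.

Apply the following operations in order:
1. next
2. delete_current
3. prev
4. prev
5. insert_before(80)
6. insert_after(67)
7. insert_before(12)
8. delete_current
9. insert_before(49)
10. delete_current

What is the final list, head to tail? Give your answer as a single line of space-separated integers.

After 1 (next): list=[3, 7, 2, 1] cursor@7
After 2 (delete_current): list=[3, 2, 1] cursor@2
After 3 (prev): list=[3, 2, 1] cursor@3
After 4 (prev): list=[3, 2, 1] cursor@3
After 5 (insert_before(80)): list=[80, 3, 2, 1] cursor@3
After 6 (insert_after(67)): list=[80, 3, 67, 2, 1] cursor@3
After 7 (insert_before(12)): list=[80, 12, 3, 67, 2, 1] cursor@3
After 8 (delete_current): list=[80, 12, 67, 2, 1] cursor@67
After 9 (insert_before(49)): list=[80, 12, 49, 67, 2, 1] cursor@67
After 10 (delete_current): list=[80, 12, 49, 2, 1] cursor@2

Answer: 80 12 49 2 1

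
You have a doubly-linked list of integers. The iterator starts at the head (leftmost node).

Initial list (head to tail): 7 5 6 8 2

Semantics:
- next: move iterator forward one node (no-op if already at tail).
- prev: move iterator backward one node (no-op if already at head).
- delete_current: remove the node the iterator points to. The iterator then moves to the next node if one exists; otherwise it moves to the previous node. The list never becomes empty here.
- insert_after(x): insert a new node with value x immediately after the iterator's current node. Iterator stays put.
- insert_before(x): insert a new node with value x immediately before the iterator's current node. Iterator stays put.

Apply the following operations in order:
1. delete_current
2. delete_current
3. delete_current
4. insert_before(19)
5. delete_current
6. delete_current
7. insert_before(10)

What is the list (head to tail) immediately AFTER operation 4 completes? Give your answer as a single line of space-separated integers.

After 1 (delete_current): list=[5, 6, 8, 2] cursor@5
After 2 (delete_current): list=[6, 8, 2] cursor@6
After 3 (delete_current): list=[8, 2] cursor@8
After 4 (insert_before(19)): list=[19, 8, 2] cursor@8

Answer: 19 8 2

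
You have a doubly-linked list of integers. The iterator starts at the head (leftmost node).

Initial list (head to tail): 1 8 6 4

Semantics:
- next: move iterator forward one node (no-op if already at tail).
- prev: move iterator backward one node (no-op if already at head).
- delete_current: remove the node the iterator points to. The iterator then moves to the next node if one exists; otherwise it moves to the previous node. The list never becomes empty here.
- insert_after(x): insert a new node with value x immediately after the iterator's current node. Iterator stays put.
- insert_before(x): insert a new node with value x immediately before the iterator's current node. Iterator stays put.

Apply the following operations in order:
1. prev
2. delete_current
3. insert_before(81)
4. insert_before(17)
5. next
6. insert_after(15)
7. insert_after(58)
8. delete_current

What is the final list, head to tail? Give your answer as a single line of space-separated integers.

After 1 (prev): list=[1, 8, 6, 4] cursor@1
After 2 (delete_current): list=[8, 6, 4] cursor@8
After 3 (insert_before(81)): list=[81, 8, 6, 4] cursor@8
After 4 (insert_before(17)): list=[81, 17, 8, 6, 4] cursor@8
After 5 (next): list=[81, 17, 8, 6, 4] cursor@6
After 6 (insert_after(15)): list=[81, 17, 8, 6, 15, 4] cursor@6
After 7 (insert_after(58)): list=[81, 17, 8, 6, 58, 15, 4] cursor@6
After 8 (delete_current): list=[81, 17, 8, 58, 15, 4] cursor@58

Answer: 81 17 8 58 15 4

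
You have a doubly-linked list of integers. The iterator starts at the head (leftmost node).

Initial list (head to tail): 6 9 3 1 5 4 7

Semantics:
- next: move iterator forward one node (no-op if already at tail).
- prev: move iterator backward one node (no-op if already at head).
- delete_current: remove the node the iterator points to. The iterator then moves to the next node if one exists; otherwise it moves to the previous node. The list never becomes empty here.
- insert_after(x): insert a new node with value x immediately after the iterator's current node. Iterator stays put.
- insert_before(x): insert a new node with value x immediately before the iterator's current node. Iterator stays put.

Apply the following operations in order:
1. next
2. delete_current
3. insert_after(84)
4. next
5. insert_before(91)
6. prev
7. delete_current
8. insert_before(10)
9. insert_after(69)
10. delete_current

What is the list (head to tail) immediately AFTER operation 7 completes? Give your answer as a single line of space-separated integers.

After 1 (next): list=[6, 9, 3, 1, 5, 4, 7] cursor@9
After 2 (delete_current): list=[6, 3, 1, 5, 4, 7] cursor@3
After 3 (insert_after(84)): list=[6, 3, 84, 1, 5, 4, 7] cursor@3
After 4 (next): list=[6, 3, 84, 1, 5, 4, 7] cursor@84
After 5 (insert_before(91)): list=[6, 3, 91, 84, 1, 5, 4, 7] cursor@84
After 6 (prev): list=[6, 3, 91, 84, 1, 5, 4, 7] cursor@91
After 7 (delete_current): list=[6, 3, 84, 1, 5, 4, 7] cursor@84

Answer: 6 3 84 1 5 4 7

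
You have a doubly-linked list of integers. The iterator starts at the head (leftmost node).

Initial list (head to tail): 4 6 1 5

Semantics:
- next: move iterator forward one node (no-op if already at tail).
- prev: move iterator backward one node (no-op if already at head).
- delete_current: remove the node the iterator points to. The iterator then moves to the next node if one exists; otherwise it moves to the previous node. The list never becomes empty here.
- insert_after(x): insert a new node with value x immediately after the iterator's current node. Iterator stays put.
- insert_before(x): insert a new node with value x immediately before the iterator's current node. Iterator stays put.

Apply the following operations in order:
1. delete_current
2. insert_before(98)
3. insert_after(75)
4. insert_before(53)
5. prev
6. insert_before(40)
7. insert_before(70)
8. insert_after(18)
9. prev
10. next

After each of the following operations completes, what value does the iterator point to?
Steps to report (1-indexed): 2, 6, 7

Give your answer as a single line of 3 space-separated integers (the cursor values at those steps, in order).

After 1 (delete_current): list=[6, 1, 5] cursor@6
After 2 (insert_before(98)): list=[98, 6, 1, 5] cursor@6
After 3 (insert_after(75)): list=[98, 6, 75, 1, 5] cursor@6
After 4 (insert_before(53)): list=[98, 53, 6, 75, 1, 5] cursor@6
After 5 (prev): list=[98, 53, 6, 75, 1, 5] cursor@53
After 6 (insert_before(40)): list=[98, 40, 53, 6, 75, 1, 5] cursor@53
After 7 (insert_before(70)): list=[98, 40, 70, 53, 6, 75, 1, 5] cursor@53
After 8 (insert_after(18)): list=[98, 40, 70, 53, 18, 6, 75, 1, 5] cursor@53
After 9 (prev): list=[98, 40, 70, 53, 18, 6, 75, 1, 5] cursor@70
After 10 (next): list=[98, 40, 70, 53, 18, 6, 75, 1, 5] cursor@53

Answer: 6 53 53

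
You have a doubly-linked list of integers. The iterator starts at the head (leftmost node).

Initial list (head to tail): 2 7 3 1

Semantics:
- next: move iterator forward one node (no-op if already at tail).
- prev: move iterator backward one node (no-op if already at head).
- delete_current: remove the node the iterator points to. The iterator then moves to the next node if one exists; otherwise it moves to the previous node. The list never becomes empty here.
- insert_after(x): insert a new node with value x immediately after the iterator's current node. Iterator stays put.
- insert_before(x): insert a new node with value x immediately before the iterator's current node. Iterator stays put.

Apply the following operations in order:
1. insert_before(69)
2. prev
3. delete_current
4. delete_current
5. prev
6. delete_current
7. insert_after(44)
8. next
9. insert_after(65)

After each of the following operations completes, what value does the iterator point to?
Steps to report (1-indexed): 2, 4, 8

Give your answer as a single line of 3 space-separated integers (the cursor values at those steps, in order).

After 1 (insert_before(69)): list=[69, 2, 7, 3, 1] cursor@2
After 2 (prev): list=[69, 2, 7, 3, 1] cursor@69
After 3 (delete_current): list=[2, 7, 3, 1] cursor@2
After 4 (delete_current): list=[7, 3, 1] cursor@7
After 5 (prev): list=[7, 3, 1] cursor@7
After 6 (delete_current): list=[3, 1] cursor@3
After 7 (insert_after(44)): list=[3, 44, 1] cursor@3
After 8 (next): list=[3, 44, 1] cursor@44
After 9 (insert_after(65)): list=[3, 44, 65, 1] cursor@44

Answer: 69 7 44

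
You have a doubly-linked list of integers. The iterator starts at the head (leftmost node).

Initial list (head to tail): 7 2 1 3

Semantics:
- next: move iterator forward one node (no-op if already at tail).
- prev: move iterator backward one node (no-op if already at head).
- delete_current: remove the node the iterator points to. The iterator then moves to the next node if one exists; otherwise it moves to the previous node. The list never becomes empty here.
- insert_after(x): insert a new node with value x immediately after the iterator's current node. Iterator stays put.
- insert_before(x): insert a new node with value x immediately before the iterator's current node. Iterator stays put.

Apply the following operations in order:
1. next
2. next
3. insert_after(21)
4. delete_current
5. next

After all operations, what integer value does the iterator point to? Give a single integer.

After 1 (next): list=[7, 2, 1, 3] cursor@2
After 2 (next): list=[7, 2, 1, 3] cursor@1
After 3 (insert_after(21)): list=[7, 2, 1, 21, 3] cursor@1
After 4 (delete_current): list=[7, 2, 21, 3] cursor@21
After 5 (next): list=[7, 2, 21, 3] cursor@3

Answer: 3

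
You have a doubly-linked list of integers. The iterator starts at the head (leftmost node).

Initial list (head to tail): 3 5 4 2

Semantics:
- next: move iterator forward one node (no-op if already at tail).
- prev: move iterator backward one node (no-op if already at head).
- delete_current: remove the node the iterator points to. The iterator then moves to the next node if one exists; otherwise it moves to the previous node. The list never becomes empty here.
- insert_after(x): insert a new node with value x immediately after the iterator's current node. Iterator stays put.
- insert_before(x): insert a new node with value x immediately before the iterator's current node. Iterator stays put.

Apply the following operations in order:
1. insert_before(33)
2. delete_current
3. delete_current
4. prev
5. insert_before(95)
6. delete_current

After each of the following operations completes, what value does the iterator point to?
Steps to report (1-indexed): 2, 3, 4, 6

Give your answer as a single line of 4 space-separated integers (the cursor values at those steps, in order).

Answer: 5 4 33 4

Derivation:
After 1 (insert_before(33)): list=[33, 3, 5, 4, 2] cursor@3
After 2 (delete_current): list=[33, 5, 4, 2] cursor@5
After 3 (delete_current): list=[33, 4, 2] cursor@4
After 4 (prev): list=[33, 4, 2] cursor@33
After 5 (insert_before(95)): list=[95, 33, 4, 2] cursor@33
After 6 (delete_current): list=[95, 4, 2] cursor@4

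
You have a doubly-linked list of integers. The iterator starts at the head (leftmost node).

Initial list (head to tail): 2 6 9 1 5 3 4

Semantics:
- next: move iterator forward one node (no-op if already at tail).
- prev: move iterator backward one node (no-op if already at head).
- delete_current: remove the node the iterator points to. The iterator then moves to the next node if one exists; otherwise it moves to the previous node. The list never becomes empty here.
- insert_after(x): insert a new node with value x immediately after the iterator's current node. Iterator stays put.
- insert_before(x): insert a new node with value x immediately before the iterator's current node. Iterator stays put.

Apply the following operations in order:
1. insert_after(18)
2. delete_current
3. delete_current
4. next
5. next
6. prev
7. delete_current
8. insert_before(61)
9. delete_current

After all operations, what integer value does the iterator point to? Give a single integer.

After 1 (insert_after(18)): list=[2, 18, 6, 9, 1, 5, 3, 4] cursor@2
After 2 (delete_current): list=[18, 6, 9, 1, 5, 3, 4] cursor@18
After 3 (delete_current): list=[6, 9, 1, 5, 3, 4] cursor@6
After 4 (next): list=[6, 9, 1, 5, 3, 4] cursor@9
After 5 (next): list=[6, 9, 1, 5, 3, 4] cursor@1
After 6 (prev): list=[6, 9, 1, 5, 3, 4] cursor@9
After 7 (delete_current): list=[6, 1, 5, 3, 4] cursor@1
After 8 (insert_before(61)): list=[6, 61, 1, 5, 3, 4] cursor@1
After 9 (delete_current): list=[6, 61, 5, 3, 4] cursor@5

Answer: 5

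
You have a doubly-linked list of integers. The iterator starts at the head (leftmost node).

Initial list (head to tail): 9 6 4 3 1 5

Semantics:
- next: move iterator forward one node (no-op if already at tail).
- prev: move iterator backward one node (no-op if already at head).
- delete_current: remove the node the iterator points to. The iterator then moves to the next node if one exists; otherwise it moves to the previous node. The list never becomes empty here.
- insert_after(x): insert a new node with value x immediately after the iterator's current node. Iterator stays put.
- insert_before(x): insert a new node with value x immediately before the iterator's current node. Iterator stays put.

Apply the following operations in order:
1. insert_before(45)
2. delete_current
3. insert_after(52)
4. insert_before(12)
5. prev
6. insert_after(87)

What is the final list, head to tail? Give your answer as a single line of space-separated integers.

Answer: 45 12 87 6 52 4 3 1 5

Derivation:
After 1 (insert_before(45)): list=[45, 9, 6, 4, 3, 1, 5] cursor@9
After 2 (delete_current): list=[45, 6, 4, 3, 1, 5] cursor@6
After 3 (insert_after(52)): list=[45, 6, 52, 4, 3, 1, 5] cursor@6
After 4 (insert_before(12)): list=[45, 12, 6, 52, 4, 3, 1, 5] cursor@6
After 5 (prev): list=[45, 12, 6, 52, 4, 3, 1, 5] cursor@12
After 6 (insert_after(87)): list=[45, 12, 87, 6, 52, 4, 3, 1, 5] cursor@12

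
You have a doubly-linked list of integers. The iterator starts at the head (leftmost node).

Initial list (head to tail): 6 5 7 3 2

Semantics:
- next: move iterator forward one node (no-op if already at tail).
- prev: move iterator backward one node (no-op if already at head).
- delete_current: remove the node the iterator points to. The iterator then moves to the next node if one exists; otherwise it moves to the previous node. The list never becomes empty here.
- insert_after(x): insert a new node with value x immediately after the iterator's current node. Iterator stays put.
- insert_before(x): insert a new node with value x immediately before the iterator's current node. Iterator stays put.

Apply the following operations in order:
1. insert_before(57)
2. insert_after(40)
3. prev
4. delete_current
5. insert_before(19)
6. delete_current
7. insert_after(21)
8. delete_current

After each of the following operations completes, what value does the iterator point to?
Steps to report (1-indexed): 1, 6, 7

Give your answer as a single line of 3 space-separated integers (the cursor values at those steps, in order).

After 1 (insert_before(57)): list=[57, 6, 5, 7, 3, 2] cursor@6
After 2 (insert_after(40)): list=[57, 6, 40, 5, 7, 3, 2] cursor@6
After 3 (prev): list=[57, 6, 40, 5, 7, 3, 2] cursor@57
After 4 (delete_current): list=[6, 40, 5, 7, 3, 2] cursor@6
After 5 (insert_before(19)): list=[19, 6, 40, 5, 7, 3, 2] cursor@6
After 6 (delete_current): list=[19, 40, 5, 7, 3, 2] cursor@40
After 7 (insert_after(21)): list=[19, 40, 21, 5, 7, 3, 2] cursor@40
After 8 (delete_current): list=[19, 21, 5, 7, 3, 2] cursor@21

Answer: 6 40 40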